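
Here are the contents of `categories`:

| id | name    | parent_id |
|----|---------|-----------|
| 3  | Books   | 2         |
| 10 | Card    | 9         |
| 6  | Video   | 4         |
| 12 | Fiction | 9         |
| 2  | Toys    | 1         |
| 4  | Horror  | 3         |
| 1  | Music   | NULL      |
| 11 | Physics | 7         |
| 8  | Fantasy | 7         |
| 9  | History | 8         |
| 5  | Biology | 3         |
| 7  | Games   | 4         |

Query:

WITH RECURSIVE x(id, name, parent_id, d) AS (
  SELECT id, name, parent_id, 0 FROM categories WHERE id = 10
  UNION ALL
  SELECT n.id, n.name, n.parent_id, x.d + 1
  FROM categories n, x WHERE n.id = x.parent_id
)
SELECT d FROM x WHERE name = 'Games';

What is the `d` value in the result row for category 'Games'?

3

Base: id=10 (Card), parent_id=9, d 0.
Iteration 1: join on id=9 -> History (id 9, parent_id=8, d 1).
Iteration 2: join on id=8 -> Fantasy (id 8, parent_id=7, d 2).
Iteration 3: join on id=7 -> Games (id 7, parent_id=4, d 3).
Iteration 4: join on id=4 -> Horror (id 4, parent_id=3, d 4).
Iteration 5: join on id=3 -> Books (id 3, parent_id=2, d 5).
Iteration 6: join on id=2 -> Toys (id 2, parent_id=1, d 6).
Iteration 7: join on id=1 -> Music (id 1, parent_id=NULL, d 7).
Iteration 8: parent_id is NULL; no match; recursion stops.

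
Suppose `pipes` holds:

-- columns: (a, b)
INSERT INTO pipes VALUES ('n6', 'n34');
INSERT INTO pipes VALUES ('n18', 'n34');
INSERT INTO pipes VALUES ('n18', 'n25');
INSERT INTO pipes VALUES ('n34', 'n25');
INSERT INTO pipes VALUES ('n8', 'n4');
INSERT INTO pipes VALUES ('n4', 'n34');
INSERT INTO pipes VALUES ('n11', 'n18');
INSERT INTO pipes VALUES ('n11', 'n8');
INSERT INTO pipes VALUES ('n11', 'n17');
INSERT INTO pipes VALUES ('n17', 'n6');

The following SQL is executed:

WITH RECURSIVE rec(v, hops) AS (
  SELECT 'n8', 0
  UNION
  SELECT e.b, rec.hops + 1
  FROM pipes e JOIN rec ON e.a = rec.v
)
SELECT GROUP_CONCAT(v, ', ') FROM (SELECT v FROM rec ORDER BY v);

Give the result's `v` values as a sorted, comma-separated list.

n25, n34, n4, n8

Base: (n8, hops=0).
Iteration 1: edges from {n8} -> (n4, hops=1).
Iteration 2: edges from {n4} -> (n34, hops=2).
Iteration 3: edges from {n34} -> (n25, hops=3).
Iteration 4: no outgoing edges from {n25}; recursion stops.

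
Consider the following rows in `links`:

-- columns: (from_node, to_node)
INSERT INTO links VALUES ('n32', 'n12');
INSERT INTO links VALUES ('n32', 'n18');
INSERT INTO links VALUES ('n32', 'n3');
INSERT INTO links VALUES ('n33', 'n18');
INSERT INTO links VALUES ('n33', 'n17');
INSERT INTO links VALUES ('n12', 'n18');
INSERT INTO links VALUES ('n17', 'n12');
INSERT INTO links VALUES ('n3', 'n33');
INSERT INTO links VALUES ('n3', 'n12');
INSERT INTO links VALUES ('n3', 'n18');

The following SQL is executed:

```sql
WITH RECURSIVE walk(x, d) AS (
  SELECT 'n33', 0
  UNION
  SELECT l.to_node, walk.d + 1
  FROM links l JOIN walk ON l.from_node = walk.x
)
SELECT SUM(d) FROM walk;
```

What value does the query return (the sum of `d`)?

Base: (n33, d=0).
Iteration 1: edges from {n33} -> (n17, d=1), (n18, d=1).
Iteration 2: edges from {n17,n18} -> (n12, d=2).
Iteration 3: edges from {n12} -> (n18, d=3).
Iteration 4: no outgoing edges from {n18}; recursion stops.
SUM(d) = 0 + 1 + 1 + 2 + 3 = 7.

7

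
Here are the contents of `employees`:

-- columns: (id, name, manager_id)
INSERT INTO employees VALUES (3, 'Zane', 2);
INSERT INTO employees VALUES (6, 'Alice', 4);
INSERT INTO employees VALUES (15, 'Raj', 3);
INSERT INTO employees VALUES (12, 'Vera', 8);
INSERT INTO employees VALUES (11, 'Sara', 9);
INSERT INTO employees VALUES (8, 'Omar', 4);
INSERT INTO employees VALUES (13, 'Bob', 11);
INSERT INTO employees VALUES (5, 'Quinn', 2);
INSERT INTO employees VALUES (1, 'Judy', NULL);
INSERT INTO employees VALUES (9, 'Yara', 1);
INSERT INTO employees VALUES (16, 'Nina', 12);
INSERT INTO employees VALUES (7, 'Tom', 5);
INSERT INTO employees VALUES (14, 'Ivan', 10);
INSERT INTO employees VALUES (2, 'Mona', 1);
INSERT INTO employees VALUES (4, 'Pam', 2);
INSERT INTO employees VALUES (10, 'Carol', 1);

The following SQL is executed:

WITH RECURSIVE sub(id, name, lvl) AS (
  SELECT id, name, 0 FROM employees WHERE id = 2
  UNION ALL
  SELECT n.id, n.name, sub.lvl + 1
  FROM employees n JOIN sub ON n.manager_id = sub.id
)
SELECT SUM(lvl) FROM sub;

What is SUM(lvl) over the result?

18

Base: id=2 (Mona) at lvl 0.
Iteration 1: rows with manager_id in {2} -> Zane (id 3, lvl 1), Pam (id 4, lvl 1), Quinn (id 5, lvl 1).
Iteration 2: rows with manager_id in {3,4,5} -> Alice (id 6, lvl 2), Tom (id 7, lvl 2), Omar (id 8, lvl 2), Raj (id 15, lvl 2).
Iteration 3: rows with manager_id in {6,7,8,15} -> Vera (id 12, lvl 3).
Iteration 4: rows with manager_id in {12} -> Nina (id 16, lvl 4).
Iteration 5: no rows with manager_id in {16}; recursion stops.
SUM(lvl) = 0 + 1 + 1 + 1 + 2 + 2 + 2 + 2 + 3 + 4 = 18.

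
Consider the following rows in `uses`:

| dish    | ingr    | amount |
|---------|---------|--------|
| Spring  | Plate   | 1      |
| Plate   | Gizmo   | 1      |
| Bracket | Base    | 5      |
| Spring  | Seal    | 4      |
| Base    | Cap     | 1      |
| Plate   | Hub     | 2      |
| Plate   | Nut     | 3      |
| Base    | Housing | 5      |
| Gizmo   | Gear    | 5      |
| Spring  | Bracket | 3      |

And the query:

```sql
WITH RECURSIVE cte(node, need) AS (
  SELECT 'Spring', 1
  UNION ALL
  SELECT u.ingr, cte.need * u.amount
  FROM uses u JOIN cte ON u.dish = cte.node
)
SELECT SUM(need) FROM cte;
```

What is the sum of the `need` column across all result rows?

Base: (Spring, need=1).
Iteration 1: components of {Spring} -> Bracket = 1*3 = 3, Plate = 1*1 = 1, Seal = 1*4 = 4.
Iteration 2: components of {Bracket,Plate,Seal} -> Base = 3*5 = 15, Gizmo = 1*1 = 1, Hub = 1*2 = 2, Nut = 1*3 = 3.
Iteration 3: components of {Base,Gizmo,Hub,Nut} -> Cap = 15*1 = 15, Gear = 1*5 = 5, Housing = 15*5 = 75.
Iteration 4: no further components; recursion stops.
SUM(need) = 1 + 3 + 1 + 4 + 15 + 3 + 2 + 1 + 15 + 75 + 5 = 125.

125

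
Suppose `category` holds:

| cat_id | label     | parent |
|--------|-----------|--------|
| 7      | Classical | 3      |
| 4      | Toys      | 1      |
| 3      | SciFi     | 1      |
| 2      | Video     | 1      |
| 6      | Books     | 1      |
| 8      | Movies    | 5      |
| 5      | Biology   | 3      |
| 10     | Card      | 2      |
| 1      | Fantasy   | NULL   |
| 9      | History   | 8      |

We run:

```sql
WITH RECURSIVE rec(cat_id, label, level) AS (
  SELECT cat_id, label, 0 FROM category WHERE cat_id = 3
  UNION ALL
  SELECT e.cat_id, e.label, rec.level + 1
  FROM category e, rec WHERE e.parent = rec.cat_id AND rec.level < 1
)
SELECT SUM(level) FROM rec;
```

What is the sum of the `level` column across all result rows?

2

Base: cat_id=3 (SciFi) at level 0.
Iteration 1: rows with parent in {3} -> Biology (id 5, level 1), Classical (id 7, level 1).
Iteration 2: level < 1 fails for all current rows; recursion stops.
SUM(level) = 0 + 1 + 1 = 2.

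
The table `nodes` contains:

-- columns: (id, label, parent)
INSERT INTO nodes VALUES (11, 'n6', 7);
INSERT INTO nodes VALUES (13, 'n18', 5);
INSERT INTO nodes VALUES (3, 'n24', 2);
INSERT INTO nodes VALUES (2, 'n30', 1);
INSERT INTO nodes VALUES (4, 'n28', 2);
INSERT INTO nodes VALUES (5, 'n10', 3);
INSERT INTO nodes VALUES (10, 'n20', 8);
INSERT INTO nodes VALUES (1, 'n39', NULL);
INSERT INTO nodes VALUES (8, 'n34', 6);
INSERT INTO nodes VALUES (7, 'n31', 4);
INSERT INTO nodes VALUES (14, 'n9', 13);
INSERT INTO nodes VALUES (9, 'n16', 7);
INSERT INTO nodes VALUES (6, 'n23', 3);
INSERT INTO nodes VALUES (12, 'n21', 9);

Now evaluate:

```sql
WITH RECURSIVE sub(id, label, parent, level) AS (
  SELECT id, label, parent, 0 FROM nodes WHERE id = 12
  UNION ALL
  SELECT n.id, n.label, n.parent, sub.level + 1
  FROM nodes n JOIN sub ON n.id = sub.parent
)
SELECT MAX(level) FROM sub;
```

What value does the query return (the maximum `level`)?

5

Base: id=12 (n21), parent=9, level 0.
Iteration 1: join on id=9 -> n16 (id 9, parent=7, level 1).
Iteration 2: join on id=7 -> n31 (id 7, parent=4, level 2).
Iteration 3: join on id=4 -> n28 (id 4, parent=2, level 3).
Iteration 4: join on id=2 -> n30 (id 2, parent=1, level 4).
Iteration 5: join on id=1 -> n39 (id 1, parent=NULL, level 5).
Iteration 6: parent is NULL; no match; recursion stops.
level values: 0, 1, 2, 3, 4, 5; the maximum is 5.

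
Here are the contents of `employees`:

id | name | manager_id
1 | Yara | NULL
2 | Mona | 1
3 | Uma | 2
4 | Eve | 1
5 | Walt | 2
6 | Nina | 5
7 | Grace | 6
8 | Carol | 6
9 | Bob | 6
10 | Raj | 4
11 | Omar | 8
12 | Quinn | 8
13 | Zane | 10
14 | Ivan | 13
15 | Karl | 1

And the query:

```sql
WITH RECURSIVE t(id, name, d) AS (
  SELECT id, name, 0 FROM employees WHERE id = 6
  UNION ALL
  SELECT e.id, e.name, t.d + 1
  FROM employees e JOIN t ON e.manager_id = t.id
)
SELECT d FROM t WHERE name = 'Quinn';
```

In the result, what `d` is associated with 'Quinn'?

2

Base: id=6 (Nina) at d 0.
Iteration 1: rows with manager_id in {6} -> Grace (id 7, d 1), Carol (id 8, d 1), Bob (id 9, d 1).
Iteration 2: rows with manager_id in {7,8,9} -> Omar (id 11, d 2), Quinn (id 12, d 2).
Iteration 3: no rows with manager_id in {11,12}; recursion stops.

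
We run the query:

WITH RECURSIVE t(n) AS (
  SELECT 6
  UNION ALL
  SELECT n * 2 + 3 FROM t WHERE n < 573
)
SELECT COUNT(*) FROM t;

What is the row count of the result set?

Base: n=6.
Iteration 1: 6 < 573 holds -> n = 6 * 2 + 3 = 15.
Iteration 2: 15 < 573 holds -> n = 15 * 2 + 3 = 33.
Iteration 3: 33 < 573 holds -> n = 33 * 2 + 3 = 69.
Iteration 4: 69 < 573 holds -> n = 69 * 2 + 3 = 141.
Iteration 5: 141 < 573 holds -> n = 141 * 2 + 3 = 285.
Iteration 6: 285 < 573 holds -> n = 285 * 2 + 3 = 573.
Iteration 7: 573 < 573 fails; recursion stops.
Total rows emitted: 7.

7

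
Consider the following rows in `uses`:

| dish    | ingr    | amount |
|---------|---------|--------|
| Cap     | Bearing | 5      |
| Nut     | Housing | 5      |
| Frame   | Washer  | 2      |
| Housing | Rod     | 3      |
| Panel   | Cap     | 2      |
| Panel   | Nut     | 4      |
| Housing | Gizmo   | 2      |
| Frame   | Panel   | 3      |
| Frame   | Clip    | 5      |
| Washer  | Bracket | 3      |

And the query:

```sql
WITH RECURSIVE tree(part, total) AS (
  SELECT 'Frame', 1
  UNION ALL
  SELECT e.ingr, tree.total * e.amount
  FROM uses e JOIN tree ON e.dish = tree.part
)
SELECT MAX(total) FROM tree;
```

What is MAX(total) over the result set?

180

Base: (Frame, total=1).
Iteration 1: components of {Frame} -> Clip = 1*5 = 5, Panel = 1*3 = 3, Washer = 1*2 = 2.
Iteration 2: components of {Clip,Panel,Washer} -> Bracket = 2*3 = 6, Cap = 3*2 = 6, Nut = 3*4 = 12.
Iteration 3: components of {Bracket,Cap,Nut} -> Bearing = 6*5 = 30, Housing = 12*5 = 60.
Iteration 4: components of {Bearing,Housing} -> Gizmo = 60*2 = 120, Rod = 60*3 = 180.
Iteration 5: no further components; recursion stops.
total values: 1, 3, 5, 2, 12, 6, 6, 60, 30, 180, 120; the maximum is 180.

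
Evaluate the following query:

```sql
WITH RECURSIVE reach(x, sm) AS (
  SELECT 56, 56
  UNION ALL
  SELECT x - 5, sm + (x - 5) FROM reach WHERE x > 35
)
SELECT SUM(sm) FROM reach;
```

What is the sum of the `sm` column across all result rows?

Base: x=56, sm=56.
Iteration 1: 56 > 35 holds -> x = 56 - 5 = 51, sm = 56 + 51 = 107.
Iteration 2: 51 > 35 holds -> x = 51 - 5 = 46, sm = 107 + 46 = 153.
Iteration 3: 46 > 35 holds -> x = 46 - 5 = 41, sm = 153 + 41 = 194.
Iteration 4: 41 > 35 holds -> x = 41 - 5 = 36, sm = 194 + 36 = 230.
Iteration 5: 36 > 35 holds -> x = 36 - 5 = 31, sm = 230 + 31 = 261.
Iteration 6: 31 > 35 fails; recursion stops.
SUM(sm) = 56 + 107 + 153 + 194 + 230 + 261 = 1001.

1001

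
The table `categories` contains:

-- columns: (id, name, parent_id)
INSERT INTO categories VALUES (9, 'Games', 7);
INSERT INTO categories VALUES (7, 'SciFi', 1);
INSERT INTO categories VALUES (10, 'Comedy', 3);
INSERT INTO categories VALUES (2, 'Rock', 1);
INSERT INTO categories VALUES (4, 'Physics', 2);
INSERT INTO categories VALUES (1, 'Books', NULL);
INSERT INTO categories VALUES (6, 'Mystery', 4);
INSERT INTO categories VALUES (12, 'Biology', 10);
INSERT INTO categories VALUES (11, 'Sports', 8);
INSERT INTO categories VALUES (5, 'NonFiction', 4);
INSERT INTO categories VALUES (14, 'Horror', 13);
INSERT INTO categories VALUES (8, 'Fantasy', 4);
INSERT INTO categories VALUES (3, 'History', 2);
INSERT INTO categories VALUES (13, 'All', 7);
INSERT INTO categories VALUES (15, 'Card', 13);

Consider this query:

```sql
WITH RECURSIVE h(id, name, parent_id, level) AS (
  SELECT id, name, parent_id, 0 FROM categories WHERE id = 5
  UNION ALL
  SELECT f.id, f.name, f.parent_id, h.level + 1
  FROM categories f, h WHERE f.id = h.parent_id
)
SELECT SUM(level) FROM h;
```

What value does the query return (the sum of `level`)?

6

Base: id=5 (NonFiction), parent_id=4, level 0.
Iteration 1: join on id=4 -> Physics (id 4, parent_id=2, level 1).
Iteration 2: join on id=2 -> Rock (id 2, parent_id=1, level 2).
Iteration 3: join on id=1 -> Books (id 1, parent_id=NULL, level 3).
Iteration 4: parent_id is NULL; no match; recursion stops.
SUM(level) = 0 + 1 + 2 + 3 = 6.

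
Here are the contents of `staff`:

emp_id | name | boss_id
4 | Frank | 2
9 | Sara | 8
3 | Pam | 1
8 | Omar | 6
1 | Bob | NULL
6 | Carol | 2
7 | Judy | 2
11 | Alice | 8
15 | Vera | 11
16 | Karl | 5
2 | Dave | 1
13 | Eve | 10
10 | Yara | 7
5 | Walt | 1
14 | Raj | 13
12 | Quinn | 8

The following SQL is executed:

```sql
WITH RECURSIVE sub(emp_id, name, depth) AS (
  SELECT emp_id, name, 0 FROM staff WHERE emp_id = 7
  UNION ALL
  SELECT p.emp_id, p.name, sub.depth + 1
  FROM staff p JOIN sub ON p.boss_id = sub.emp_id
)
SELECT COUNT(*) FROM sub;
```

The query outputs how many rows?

4

Base: emp_id=7 (Judy) at depth 0.
Iteration 1: rows with boss_id in {7} -> Yara (id 10, depth 1).
Iteration 2: rows with boss_id in {10} -> Eve (id 13, depth 2).
Iteration 3: rows with boss_id in {13} -> Raj (id 14, depth 3).
Iteration 4: no rows with boss_id in {14}; recursion stops.
Total rows emitted: 4.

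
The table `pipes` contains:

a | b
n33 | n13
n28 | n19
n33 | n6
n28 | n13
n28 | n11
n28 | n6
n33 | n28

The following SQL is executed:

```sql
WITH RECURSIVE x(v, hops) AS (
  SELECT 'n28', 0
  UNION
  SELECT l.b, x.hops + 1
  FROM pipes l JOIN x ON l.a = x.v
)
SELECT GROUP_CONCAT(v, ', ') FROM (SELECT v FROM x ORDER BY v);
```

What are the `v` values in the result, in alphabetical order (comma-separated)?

Base: (n28, hops=0).
Iteration 1: edges from {n28} -> (n11, hops=1), (n13, hops=1), (n19, hops=1), (n6, hops=1).
Iteration 2: no outgoing edges from {n11,n13,n19,n6}; recursion stops.

n11, n13, n19, n28, n6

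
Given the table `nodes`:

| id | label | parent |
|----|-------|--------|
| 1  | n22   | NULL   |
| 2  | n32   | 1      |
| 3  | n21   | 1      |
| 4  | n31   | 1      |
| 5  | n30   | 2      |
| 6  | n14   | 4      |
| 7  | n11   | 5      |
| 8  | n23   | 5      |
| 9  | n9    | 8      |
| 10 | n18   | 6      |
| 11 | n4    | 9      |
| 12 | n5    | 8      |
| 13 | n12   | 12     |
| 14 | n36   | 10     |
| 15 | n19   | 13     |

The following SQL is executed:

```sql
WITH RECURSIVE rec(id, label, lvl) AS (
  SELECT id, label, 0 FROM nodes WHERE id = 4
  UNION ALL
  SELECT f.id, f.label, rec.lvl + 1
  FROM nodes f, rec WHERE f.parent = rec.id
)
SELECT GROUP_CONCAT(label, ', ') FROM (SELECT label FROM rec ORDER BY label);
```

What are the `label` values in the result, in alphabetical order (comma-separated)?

Base: id=4 (n31) at lvl 0.
Iteration 1: rows with parent in {4} -> n14 (id 6, lvl 1).
Iteration 2: rows with parent in {6} -> n18 (id 10, lvl 2).
Iteration 3: rows with parent in {10} -> n36 (id 14, lvl 3).
Iteration 4: no rows with parent in {14}; recursion stops.

n14, n18, n31, n36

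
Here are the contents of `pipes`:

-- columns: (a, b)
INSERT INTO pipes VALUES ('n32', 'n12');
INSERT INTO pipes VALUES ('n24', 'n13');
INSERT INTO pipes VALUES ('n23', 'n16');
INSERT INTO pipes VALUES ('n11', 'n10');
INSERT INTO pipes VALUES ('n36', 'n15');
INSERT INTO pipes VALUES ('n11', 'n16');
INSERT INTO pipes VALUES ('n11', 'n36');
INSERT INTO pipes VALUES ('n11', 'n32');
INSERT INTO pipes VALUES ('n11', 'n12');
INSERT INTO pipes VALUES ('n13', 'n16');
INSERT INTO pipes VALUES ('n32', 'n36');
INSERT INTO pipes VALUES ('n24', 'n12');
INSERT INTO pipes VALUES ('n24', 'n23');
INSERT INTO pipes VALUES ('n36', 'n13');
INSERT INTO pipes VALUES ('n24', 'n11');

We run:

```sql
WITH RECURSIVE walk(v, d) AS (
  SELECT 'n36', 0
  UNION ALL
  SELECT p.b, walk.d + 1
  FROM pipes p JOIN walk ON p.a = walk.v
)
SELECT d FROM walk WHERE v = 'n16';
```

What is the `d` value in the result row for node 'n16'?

2

Base: (n36, d=0).
Iteration 1: edges from {n36} -> (n13, d=1), (n15, d=1).
Iteration 2: edges from {n13,n15} -> (n16, d=2).
Iteration 3: no outgoing edges from {n16}; recursion stops.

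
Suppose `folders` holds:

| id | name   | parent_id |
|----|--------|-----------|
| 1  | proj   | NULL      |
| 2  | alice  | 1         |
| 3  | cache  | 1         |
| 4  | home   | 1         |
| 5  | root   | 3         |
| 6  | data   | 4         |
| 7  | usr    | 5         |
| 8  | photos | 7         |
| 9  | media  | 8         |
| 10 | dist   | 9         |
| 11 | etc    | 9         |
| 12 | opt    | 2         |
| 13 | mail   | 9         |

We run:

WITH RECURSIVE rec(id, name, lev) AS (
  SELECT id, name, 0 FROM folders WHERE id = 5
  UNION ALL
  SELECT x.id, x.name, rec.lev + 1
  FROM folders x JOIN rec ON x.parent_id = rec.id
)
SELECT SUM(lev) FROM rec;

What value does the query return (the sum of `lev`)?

Base: id=5 (root) at lev 0.
Iteration 1: rows with parent_id in {5} -> usr (id 7, lev 1).
Iteration 2: rows with parent_id in {7} -> photos (id 8, lev 2).
Iteration 3: rows with parent_id in {8} -> media (id 9, lev 3).
Iteration 4: rows with parent_id in {9} -> dist (id 10, lev 4), etc (id 11, lev 4), mail (id 13, lev 4).
Iteration 5: no rows with parent_id in {10,11,13}; recursion stops.
SUM(lev) = 0 + 1 + 2 + 3 + 4 + 4 + 4 = 18.

18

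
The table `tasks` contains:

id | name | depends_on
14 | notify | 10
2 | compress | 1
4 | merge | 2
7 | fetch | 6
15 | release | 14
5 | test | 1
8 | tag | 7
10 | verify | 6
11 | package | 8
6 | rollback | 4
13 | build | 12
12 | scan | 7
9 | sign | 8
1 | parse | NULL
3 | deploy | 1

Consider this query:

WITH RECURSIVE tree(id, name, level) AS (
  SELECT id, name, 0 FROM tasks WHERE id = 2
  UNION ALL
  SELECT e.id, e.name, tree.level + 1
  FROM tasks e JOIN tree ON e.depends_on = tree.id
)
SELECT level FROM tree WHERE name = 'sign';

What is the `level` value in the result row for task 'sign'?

Base: id=2 (compress) at level 0.
Iteration 1: rows with depends_on in {2} -> merge (id 4, level 1).
Iteration 2: rows with depends_on in {4} -> rollback (id 6, level 2).
Iteration 3: rows with depends_on in {6} -> fetch (id 7, level 3), verify (id 10, level 3).
Iteration 4: rows with depends_on in {7,10} -> tag (id 8, level 4), scan (id 12, level 4), notify (id 14, level 4).
Iteration 5: rows with depends_on in {8,12,14} -> sign (id 9, level 5), package (id 11, level 5), build (id 13, level 5), release (id 15, level 5).
Iteration 6: no rows with depends_on in {9,11,13,15}; recursion stops.

5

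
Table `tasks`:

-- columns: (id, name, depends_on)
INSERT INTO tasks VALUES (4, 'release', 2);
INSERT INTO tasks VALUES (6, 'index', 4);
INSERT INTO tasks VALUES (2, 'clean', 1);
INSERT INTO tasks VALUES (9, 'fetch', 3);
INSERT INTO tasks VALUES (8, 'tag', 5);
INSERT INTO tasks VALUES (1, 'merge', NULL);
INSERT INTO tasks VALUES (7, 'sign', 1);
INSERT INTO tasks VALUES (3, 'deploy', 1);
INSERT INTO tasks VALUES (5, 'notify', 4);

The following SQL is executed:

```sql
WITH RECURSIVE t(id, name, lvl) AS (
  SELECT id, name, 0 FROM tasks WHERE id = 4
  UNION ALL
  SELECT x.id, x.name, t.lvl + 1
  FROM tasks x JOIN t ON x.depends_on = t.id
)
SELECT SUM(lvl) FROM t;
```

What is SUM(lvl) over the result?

Base: id=4 (release) at lvl 0.
Iteration 1: rows with depends_on in {4} -> notify (id 5, lvl 1), index (id 6, lvl 1).
Iteration 2: rows with depends_on in {5,6} -> tag (id 8, lvl 2).
Iteration 3: no rows with depends_on in {8}; recursion stops.
SUM(lvl) = 0 + 1 + 1 + 2 = 4.

4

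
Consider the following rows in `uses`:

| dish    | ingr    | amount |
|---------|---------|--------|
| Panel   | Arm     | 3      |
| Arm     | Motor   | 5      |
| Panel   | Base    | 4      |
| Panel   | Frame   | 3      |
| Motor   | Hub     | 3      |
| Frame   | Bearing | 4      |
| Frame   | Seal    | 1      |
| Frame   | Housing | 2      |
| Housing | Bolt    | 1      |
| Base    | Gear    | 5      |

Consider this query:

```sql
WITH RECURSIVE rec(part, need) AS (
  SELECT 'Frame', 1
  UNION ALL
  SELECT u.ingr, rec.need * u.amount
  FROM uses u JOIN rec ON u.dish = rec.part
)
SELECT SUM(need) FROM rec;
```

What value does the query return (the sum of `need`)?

10

Base: (Frame, need=1).
Iteration 1: components of {Frame} -> Bearing = 1*4 = 4, Housing = 1*2 = 2, Seal = 1*1 = 1.
Iteration 2: components of {Bearing,Housing,Seal} -> Bolt = 2*1 = 2.
Iteration 3: no further components; recursion stops.
SUM(need) = 1 + 4 + 1 + 2 + 2 = 10.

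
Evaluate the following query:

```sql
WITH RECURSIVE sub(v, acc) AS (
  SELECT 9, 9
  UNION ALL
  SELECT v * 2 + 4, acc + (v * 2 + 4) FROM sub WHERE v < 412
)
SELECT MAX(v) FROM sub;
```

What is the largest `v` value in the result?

Base: v=9, acc=9.
Iteration 1: 9 < 412 holds -> v = 9 * 2 + 4 = 22, acc = 9 + 22 = 31.
Iteration 2: 22 < 412 holds -> v = 22 * 2 + 4 = 48, acc = 31 + 48 = 79.
Iteration 3: 48 < 412 holds -> v = 48 * 2 + 4 = 100, acc = 79 + 100 = 179.
Iteration 4: 100 < 412 holds -> v = 100 * 2 + 4 = 204, acc = 179 + 204 = 383.
Iteration 5: 204 < 412 holds -> v = 204 * 2 + 4 = 412, acc = 383 + 412 = 795.
Iteration 6: 412 < 412 fails; recursion stops.
v values: 9, 22, 48, 100, 204, 412; the maximum is 412.

412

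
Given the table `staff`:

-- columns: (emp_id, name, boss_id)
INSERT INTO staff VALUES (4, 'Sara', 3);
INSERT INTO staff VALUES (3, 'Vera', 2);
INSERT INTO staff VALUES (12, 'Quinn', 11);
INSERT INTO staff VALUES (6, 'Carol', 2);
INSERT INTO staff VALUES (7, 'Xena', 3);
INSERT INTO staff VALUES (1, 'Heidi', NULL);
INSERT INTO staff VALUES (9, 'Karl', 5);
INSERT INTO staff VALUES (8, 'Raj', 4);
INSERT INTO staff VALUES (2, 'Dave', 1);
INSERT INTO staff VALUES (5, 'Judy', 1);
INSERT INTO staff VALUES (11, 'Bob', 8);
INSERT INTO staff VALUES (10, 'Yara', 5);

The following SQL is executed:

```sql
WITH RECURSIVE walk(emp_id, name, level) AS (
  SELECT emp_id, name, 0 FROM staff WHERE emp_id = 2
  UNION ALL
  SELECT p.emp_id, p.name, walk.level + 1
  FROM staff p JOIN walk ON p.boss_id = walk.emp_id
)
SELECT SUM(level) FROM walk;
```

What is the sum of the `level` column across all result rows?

18

Base: emp_id=2 (Dave) at level 0.
Iteration 1: rows with boss_id in {2} -> Vera (id 3, level 1), Carol (id 6, level 1).
Iteration 2: rows with boss_id in {3,6} -> Sara (id 4, level 2), Xena (id 7, level 2).
Iteration 3: rows with boss_id in {4,7} -> Raj (id 8, level 3).
Iteration 4: rows with boss_id in {8} -> Bob (id 11, level 4).
Iteration 5: rows with boss_id in {11} -> Quinn (id 12, level 5).
Iteration 6: no rows with boss_id in {12}; recursion stops.
SUM(level) = 0 + 1 + 1 + 2 + 2 + 3 + 4 + 5 = 18.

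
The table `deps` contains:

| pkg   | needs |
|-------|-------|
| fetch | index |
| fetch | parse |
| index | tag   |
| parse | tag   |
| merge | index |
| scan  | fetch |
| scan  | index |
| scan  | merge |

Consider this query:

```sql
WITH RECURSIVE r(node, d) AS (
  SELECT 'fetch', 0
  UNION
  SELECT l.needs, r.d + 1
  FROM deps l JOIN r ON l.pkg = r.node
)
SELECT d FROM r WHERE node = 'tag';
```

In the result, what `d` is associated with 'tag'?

2

Base: (fetch, d=0).
Iteration 1: edges from {fetch} -> (index, d=1), (parse, d=1).
Iteration 2: edges from {index,parse} -> (tag, d=2). [UNION drops 1 duplicate row(s)]
Iteration 3: no outgoing edges from {tag}; recursion stops.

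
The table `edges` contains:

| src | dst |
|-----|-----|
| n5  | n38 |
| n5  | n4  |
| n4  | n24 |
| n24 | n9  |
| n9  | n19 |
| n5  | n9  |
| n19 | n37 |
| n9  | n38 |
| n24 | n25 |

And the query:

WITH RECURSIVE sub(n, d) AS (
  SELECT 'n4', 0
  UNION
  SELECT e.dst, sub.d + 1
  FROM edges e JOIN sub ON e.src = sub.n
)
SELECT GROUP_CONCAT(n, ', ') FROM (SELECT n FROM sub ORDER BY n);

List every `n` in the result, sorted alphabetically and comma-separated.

Base: (n4, d=0).
Iteration 1: edges from {n4} -> (n24, d=1).
Iteration 2: edges from {n24} -> (n25, d=2), (n9, d=2).
Iteration 3: edges from {n25,n9} -> (n19, d=3), (n38, d=3).
Iteration 4: edges from {n19,n38} -> (n37, d=4).
Iteration 5: no outgoing edges from {n37}; recursion stops.

n19, n24, n25, n37, n38, n4, n9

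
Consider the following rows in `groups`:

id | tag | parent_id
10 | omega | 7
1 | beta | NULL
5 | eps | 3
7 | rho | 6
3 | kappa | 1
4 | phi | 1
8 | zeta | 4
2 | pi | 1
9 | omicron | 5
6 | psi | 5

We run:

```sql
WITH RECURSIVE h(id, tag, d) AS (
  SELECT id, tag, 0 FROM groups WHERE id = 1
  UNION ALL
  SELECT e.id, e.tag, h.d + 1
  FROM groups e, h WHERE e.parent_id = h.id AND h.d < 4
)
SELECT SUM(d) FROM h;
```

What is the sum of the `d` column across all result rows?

17

Base: id=1 (beta) at d 0.
Iteration 1: rows with parent_id in {1} -> pi (id 2, d 1), kappa (id 3, d 1), phi (id 4, d 1).
Iteration 2: rows with parent_id in {2,3,4} -> eps (id 5, d 2), zeta (id 8, d 2).
Iteration 3: rows with parent_id in {5,8} -> psi (id 6, d 3), omicron (id 9, d 3).
Iteration 4: rows with parent_id in {6,9} -> rho (id 7, d 4).
Iteration 5: d < 4 fails for all current rows; recursion stops.
SUM(d) = 0 + 1 + 1 + 1 + 2 + 2 + 3 + 3 + 4 = 17.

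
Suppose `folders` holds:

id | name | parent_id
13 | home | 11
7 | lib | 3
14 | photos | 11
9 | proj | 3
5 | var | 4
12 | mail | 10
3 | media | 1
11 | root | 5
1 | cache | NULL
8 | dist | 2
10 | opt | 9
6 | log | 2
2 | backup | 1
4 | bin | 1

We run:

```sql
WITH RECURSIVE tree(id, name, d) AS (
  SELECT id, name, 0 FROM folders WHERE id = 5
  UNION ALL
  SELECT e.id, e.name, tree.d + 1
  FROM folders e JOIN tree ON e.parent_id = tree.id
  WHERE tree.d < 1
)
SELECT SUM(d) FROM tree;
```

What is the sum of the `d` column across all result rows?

Base: id=5 (var) at d 0.
Iteration 1: rows with parent_id in {5} -> root (id 11, d 1).
Iteration 2: d < 1 fails for all current rows; recursion stops.
SUM(d) = 0 + 1 = 1.

1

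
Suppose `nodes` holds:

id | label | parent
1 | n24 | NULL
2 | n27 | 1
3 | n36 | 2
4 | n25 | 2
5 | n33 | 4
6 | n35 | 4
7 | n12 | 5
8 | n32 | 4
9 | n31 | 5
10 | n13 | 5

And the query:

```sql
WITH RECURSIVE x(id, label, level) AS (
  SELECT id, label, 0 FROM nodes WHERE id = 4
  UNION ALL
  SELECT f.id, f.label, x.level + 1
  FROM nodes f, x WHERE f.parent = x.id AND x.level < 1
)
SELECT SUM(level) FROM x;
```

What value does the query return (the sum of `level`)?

3

Base: id=4 (n25) at level 0.
Iteration 1: rows with parent in {4} -> n33 (id 5, level 1), n35 (id 6, level 1), n32 (id 8, level 1).
Iteration 2: level < 1 fails for all current rows; recursion stops.
SUM(level) = 0 + 1 + 1 + 1 = 3.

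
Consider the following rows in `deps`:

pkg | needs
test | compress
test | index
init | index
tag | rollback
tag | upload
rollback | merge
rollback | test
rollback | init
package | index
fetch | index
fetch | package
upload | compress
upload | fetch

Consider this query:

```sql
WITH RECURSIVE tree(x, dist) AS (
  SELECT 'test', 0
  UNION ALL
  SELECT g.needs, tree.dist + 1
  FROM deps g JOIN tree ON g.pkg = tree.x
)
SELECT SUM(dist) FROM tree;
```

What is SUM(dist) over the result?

Base: (test, dist=0).
Iteration 1: edges from {test} -> (compress, dist=1), (index, dist=1).
Iteration 2: no outgoing edges from {compress,index}; recursion stops.
SUM(dist) = 0 + 1 + 1 = 2.

2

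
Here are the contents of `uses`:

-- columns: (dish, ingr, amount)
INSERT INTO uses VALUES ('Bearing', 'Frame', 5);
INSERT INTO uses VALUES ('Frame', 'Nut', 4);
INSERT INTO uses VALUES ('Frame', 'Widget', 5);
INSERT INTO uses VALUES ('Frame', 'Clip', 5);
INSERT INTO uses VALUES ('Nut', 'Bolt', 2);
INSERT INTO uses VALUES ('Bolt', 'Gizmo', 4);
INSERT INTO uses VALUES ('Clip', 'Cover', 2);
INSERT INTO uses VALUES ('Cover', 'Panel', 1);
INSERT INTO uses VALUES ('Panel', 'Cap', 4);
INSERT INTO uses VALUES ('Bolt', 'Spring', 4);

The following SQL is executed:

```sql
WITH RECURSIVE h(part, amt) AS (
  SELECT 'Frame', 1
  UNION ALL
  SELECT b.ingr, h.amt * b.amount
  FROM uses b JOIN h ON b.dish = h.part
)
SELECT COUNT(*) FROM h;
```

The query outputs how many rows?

10

Base: (Frame, amt=1).
Iteration 1: components of {Frame} -> Clip = 1*5 = 5, Nut = 1*4 = 4, Widget = 1*5 = 5.
Iteration 2: components of {Clip,Nut,Widget} -> Bolt = 4*2 = 8, Cover = 5*2 = 10.
Iteration 3: components of {Bolt,Cover} -> Gizmo = 8*4 = 32, Panel = 10*1 = 10, Spring = 8*4 = 32.
Iteration 4: components of {Gizmo,Panel,Spring} -> Cap = 10*4 = 40.
Iteration 5: no further components; recursion stops.
Total rows emitted: 10.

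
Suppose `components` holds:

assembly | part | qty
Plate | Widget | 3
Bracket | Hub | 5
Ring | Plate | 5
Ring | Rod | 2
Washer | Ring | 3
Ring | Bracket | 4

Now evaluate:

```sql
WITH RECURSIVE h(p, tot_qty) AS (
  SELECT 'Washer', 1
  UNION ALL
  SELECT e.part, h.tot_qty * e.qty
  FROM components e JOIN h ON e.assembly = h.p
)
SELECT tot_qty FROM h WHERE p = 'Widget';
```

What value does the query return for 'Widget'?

45

Base: (Washer, tot_qty=1).
Iteration 1: components of {Washer} -> Ring = 1*3 = 3.
Iteration 2: components of {Ring} -> Bracket = 3*4 = 12, Plate = 3*5 = 15, Rod = 3*2 = 6.
Iteration 3: components of {Bracket,Plate,Rod} -> Hub = 12*5 = 60, Widget = 15*3 = 45.
Iteration 4: no further components; recursion stops.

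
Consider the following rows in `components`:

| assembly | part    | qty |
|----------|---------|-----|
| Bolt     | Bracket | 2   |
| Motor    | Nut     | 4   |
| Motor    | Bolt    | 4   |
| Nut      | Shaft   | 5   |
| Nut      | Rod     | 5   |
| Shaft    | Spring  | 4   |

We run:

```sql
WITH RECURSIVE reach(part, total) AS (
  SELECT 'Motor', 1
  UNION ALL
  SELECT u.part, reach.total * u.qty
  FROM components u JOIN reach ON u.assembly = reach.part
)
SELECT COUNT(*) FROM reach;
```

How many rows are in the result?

7

Base: (Motor, total=1).
Iteration 1: components of {Motor} -> Bolt = 1*4 = 4, Nut = 1*4 = 4.
Iteration 2: components of {Bolt,Nut} -> Bracket = 4*2 = 8, Rod = 4*5 = 20, Shaft = 4*5 = 20.
Iteration 3: components of {Bracket,Rod,Shaft} -> Spring = 20*4 = 80.
Iteration 4: no further components; recursion stops.
Total rows emitted: 7.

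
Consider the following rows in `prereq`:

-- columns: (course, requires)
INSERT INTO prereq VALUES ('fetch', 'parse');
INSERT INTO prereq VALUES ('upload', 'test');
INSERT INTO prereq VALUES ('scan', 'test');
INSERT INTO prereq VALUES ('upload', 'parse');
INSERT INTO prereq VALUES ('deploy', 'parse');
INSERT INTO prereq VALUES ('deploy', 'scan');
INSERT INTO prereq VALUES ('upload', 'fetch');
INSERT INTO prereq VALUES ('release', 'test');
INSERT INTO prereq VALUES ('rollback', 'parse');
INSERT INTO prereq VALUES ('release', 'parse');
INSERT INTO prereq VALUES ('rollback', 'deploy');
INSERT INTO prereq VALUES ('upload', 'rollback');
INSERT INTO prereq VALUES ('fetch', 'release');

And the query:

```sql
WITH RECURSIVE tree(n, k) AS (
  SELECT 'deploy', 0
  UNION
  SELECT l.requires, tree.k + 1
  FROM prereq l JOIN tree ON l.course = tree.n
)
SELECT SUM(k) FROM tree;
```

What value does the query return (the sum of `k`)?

4

Base: (deploy, k=0).
Iteration 1: edges from {deploy} -> (parse, k=1), (scan, k=1).
Iteration 2: edges from {parse,scan} -> (test, k=2).
Iteration 3: no outgoing edges from {test}; recursion stops.
SUM(k) = 0 + 1 + 1 + 2 = 4.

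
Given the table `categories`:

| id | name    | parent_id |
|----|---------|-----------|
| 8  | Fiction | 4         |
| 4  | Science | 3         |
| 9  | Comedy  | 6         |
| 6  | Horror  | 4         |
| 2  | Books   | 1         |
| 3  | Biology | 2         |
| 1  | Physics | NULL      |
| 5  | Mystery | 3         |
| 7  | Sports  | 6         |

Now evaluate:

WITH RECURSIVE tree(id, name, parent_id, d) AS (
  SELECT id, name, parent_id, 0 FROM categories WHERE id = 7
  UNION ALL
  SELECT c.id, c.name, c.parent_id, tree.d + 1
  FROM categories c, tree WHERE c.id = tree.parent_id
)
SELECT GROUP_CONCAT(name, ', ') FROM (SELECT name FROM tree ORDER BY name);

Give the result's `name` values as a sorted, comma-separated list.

Biology, Books, Horror, Physics, Science, Sports

Base: id=7 (Sports), parent_id=6, d 0.
Iteration 1: join on id=6 -> Horror (id 6, parent_id=4, d 1).
Iteration 2: join on id=4 -> Science (id 4, parent_id=3, d 2).
Iteration 3: join on id=3 -> Biology (id 3, parent_id=2, d 3).
Iteration 4: join on id=2 -> Books (id 2, parent_id=1, d 4).
Iteration 5: join on id=1 -> Physics (id 1, parent_id=NULL, d 5).
Iteration 6: parent_id is NULL; no match; recursion stops.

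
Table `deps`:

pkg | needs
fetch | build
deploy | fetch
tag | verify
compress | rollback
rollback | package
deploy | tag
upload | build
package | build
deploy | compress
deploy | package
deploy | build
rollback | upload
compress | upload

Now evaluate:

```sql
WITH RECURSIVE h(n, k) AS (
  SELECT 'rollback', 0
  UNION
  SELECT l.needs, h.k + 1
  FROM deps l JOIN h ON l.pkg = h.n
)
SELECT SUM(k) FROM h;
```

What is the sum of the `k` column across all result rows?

Base: (rollback, k=0).
Iteration 1: edges from {rollback} -> (package, k=1), (upload, k=1).
Iteration 2: edges from {package,upload} -> (build, k=2). [UNION drops 1 duplicate row(s)]
Iteration 3: no outgoing edges from {build}; recursion stops.
SUM(k) = 0 + 1 + 1 + 2 = 4.

4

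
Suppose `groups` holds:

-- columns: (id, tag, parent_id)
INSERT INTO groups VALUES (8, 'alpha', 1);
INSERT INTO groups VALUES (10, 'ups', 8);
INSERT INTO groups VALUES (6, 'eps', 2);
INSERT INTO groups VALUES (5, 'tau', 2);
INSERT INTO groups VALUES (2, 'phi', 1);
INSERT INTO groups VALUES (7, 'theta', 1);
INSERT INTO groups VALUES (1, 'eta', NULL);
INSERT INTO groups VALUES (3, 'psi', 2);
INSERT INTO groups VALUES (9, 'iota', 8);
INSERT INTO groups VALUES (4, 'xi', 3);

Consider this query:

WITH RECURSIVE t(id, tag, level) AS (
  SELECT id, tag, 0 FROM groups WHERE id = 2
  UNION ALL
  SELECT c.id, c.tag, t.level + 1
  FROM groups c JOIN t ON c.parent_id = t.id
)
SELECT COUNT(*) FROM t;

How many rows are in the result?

5

Base: id=2 (phi) at level 0.
Iteration 1: rows with parent_id in {2} -> psi (id 3, level 1), tau (id 5, level 1), eps (id 6, level 1).
Iteration 2: rows with parent_id in {3,5,6} -> xi (id 4, level 2).
Iteration 3: no rows with parent_id in {4}; recursion stops.
Total rows emitted: 5.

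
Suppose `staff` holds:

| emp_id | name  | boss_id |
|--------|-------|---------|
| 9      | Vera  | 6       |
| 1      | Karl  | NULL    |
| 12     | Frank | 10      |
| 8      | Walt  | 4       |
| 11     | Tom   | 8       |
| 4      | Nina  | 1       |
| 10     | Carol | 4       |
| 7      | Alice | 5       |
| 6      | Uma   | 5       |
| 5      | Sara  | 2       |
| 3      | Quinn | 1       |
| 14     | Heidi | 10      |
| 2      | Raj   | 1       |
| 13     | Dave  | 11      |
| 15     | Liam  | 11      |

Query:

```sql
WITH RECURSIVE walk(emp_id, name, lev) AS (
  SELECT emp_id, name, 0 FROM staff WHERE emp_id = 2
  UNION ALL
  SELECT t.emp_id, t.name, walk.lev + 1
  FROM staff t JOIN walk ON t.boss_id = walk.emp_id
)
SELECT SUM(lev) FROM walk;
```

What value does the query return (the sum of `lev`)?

8

Base: emp_id=2 (Raj) at lev 0.
Iteration 1: rows with boss_id in {2} -> Sara (id 5, lev 1).
Iteration 2: rows with boss_id in {5} -> Uma (id 6, lev 2), Alice (id 7, lev 2).
Iteration 3: rows with boss_id in {6,7} -> Vera (id 9, lev 3).
Iteration 4: no rows with boss_id in {9}; recursion stops.
SUM(lev) = 0 + 1 + 2 + 2 + 3 = 8.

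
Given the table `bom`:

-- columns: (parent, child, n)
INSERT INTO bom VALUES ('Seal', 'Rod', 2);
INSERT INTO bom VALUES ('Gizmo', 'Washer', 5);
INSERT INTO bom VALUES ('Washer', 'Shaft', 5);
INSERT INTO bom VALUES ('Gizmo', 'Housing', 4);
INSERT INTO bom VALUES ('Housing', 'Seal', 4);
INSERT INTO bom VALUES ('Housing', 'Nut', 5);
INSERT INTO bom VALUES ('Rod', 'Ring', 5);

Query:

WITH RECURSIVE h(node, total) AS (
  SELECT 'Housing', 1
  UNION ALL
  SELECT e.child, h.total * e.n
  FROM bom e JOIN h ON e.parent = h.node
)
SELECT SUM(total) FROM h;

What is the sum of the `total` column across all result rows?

58

Base: (Housing, total=1).
Iteration 1: components of {Housing} -> Nut = 1*5 = 5, Seal = 1*4 = 4.
Iteration 2: components of {Nut,Seal} -> Rod = 4*2 = 8.
Iteration 3: components of {Rod} -> Ring = 8*5 = 40.
Iteration 4: no further components; recursion stops.
SUM(total) = 1 + 4 + 5 + 8 + 40 = 58.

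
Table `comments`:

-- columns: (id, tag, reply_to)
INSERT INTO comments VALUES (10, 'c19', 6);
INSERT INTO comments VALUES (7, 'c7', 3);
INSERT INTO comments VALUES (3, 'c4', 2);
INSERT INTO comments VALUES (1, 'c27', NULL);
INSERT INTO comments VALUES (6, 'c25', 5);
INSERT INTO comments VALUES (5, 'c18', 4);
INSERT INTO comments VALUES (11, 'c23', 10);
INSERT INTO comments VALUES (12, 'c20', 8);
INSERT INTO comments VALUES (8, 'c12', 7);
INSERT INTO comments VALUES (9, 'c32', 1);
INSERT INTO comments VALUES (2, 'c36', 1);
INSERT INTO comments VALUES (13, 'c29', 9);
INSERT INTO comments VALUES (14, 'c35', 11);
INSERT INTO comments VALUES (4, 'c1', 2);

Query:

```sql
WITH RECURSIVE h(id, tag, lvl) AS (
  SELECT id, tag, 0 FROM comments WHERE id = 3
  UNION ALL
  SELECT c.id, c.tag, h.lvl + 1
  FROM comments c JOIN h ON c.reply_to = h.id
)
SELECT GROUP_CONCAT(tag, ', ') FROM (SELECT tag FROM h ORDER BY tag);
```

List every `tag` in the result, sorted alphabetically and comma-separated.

c12, c20, c4, c7

Base: id=3 (c4) at lvl 0.
Iteration 1: rows with reply_to in {3} -> c7 (id 7, lvl 1).
Iteration 2: rows with reply_to in {7} -> c12 (id 8, lvl 2).
Iteration 3: rows with reply_to in {8} -> c20 (id 12, lvl 3).
Iteration 4: no rows with reply_to in {12}; recursion stops.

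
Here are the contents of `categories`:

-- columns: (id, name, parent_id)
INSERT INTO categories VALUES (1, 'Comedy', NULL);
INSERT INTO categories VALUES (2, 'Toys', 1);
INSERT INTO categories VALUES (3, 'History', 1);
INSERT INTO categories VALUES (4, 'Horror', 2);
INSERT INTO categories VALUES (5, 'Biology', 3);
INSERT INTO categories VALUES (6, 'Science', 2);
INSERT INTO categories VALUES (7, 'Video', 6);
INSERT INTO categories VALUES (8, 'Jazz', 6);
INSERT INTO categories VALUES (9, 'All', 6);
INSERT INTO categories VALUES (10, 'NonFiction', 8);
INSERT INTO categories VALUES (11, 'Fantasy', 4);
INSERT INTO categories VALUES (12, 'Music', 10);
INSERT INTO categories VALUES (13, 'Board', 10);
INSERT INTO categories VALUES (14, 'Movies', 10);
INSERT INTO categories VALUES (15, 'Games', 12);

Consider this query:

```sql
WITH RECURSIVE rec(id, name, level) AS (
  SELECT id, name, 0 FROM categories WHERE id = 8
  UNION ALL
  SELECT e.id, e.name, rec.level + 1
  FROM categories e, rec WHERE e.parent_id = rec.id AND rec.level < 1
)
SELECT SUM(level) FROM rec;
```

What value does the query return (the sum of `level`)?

Base: id=8 (Jazz) at level 0.
Iteration 1: rows with parent_id in {8} -> NonFiction (id 10, level 1).
Iteration 2: level < 1 fails for all current rows; recursion stops.
SUM(level) = 0 + 1 = 1.

1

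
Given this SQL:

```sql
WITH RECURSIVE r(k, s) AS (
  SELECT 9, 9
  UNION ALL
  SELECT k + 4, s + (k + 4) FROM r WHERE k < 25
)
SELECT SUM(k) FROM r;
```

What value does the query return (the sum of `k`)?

Base: k=9, s=9.
Iteration 1: 9 < 25 holds -> k = 9 + 4 = 13, s = 9 + 13 = 22.
Iteration 2: 13 < 25 holds -> k = 13 + 4 = 17, s = 22 + 17 = 39.
Iteration 3: 17 < 25 holds -> k = 17 + 4 = 21, s = 39 + 21 = 60.
Iteration 4: 21 < 25 holds -> k = 21 + 4 = 25, s = 60 + 25 = 85.
Iteration 5: 25 < 25 fails; recursion stops.
SUM(k) = 9 + 13 + 17 + 21 + 25 = 85.

85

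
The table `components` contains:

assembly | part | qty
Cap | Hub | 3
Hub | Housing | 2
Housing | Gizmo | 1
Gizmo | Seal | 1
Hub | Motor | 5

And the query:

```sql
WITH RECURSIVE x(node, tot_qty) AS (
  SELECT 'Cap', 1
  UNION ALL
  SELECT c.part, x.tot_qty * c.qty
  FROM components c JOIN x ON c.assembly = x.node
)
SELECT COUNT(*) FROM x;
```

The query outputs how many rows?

Base: (Cap, tot_qty=1).
Iteration 1: components of {Cap} -> Hub = 1*3 = 3.
Iteration 2: components of {Hub} -> Housing = 3*2 = 6, Motor = 3*5 = 15.
Iteration 3: components of {Housing,Motor} -> Gizmo = 6*1 = 6.
Iteration 4: components of {Gizmo} -> Seal = 6*1 = 6.
Iteration 5: no further components; recursion stops.
Total rows emitted: 6.

6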